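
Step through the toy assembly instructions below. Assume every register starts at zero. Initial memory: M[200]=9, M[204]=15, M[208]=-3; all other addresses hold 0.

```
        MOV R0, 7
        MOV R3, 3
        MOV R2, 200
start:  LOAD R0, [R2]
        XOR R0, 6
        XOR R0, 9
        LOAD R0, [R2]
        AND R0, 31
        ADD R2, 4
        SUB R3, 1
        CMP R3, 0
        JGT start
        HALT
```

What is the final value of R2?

212

MOV R0, 7 → R0=7
MOV R3, 3 → R3=3
MOV R2, 200 → R2=200
LOAD R0, [R2] → R0=M[200]=9
XOR R0, 6 → R0=9^6=15
XOR R0, 9 → R0=15^9=6
LOAD R0, [R2] → R0=M[200]=9
AND R0, 31 → R0=9&31=9
ADD R2, 4 → R2=200+4=204
SUB R3, 1 → R3=3-1=2
CMP R3, 0  (cmp 2,0)
JGT start: taken
LOAD R0, [R2] → R0=M[204]=15
XOR R0, 6 → R0=15^6=9
XOR R0, 9 → R0=9^9=0
LOAD R0, [R2] → R0=M[204]=15
AND R0, 31 → R0=15&31=15
ADD R2, 4 → R2=204+4=208
SUB R3, 1 → R3=2-1=1
CMP R3, 0  (cmp 1,0)
JGT start: taken
LOAD R0, [R2] → R0=M[208]=-3
XOR R0, 6 → R0=(-3)^6=-5
XOR R0, 9 → R0=(-5)^9=-14
LOAD R0, [R2] → R0=M[208]=-3
AND R0, 31 → R0=(-3)&31=29
ADD R2, 4 → R2=208+4=212
SUB R3, 1 → R3=1-1=0
CMP R3, 0  (cmp 0,0)
JGT start: not taken
halt.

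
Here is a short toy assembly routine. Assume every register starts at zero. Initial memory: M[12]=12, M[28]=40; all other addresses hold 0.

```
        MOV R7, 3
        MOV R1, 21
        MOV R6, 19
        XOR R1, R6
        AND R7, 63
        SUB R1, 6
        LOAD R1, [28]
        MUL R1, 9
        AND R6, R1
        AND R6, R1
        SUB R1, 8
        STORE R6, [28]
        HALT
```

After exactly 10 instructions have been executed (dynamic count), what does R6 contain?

0

after MOV R7, 3: R7=3
after MOV R1, 21: R1=21
after MOV R6, 19: R6=19
after XOR R1, R6: R1=21^19=6
after AND R7, 63: R7=3&63=3
after SUB R1, 6: R1=6-6=0
after LOAD R1, [28]: R1=M[28]=40
after MUL R1, 9: R1=40*9=360
after AND R6, R1: R6=19&360=0
after AND R6, R1: R6=0&360=0
After step 10: R6 = 0.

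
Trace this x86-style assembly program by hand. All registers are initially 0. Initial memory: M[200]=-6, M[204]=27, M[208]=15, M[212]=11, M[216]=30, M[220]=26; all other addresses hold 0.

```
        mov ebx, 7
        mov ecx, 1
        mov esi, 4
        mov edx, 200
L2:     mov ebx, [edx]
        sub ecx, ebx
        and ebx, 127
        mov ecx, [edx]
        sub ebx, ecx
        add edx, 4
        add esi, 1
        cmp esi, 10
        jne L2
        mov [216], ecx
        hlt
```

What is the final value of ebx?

ebx=7
ecx=1
esi=4
edx=200
ebx=M[200]=-6
ecx=1-(-6)=7
ebx=(-6)&127=122
ecx=M[200]=-6
ebx=122-(-6)=128
edx=200+4=204
esi=4+1=5
cmp esi, 10  (cmp 5,10)
jne L2: taken
ebx=M[204]=27
ecx=(-6)-27=-33
ebx=27&127=27
ecx=M[204]=27
ebx=27-27=0
edx=204+4=208
esi=5+1=6
cmp esi, 10  (cmp 6,10)
jne L2: taken
ebx=M[208]=15
ecx=27-15=12
ebx=15&127=15
ecx=M[208]=15
ebx=15-15=0
edx=208+4=212
esi=6+1=7
cmp esi, 10  (cmp 7,10)
jne L2: taken
ebx=M[212]=11
ecx=15-11=4
ebx=11&127=11
ecx=M[212]=11
ebx=11-11=0
edx=212+4=216
esi=7+1=8
cmp esi, 10  (cmp 8,10)
jne L2: taken
ebx=M[216]=30
ecx=11-30=-19
ebx=30&127=30
ecx=M[216]=30
ebx=30-30=0
edx=216+4=220
esi=8+1=9
cmp esi, 10  (cmp 9,10)
jne L2: taken
ebx=M[220]=26
ecx=30-26=4
ebx=26&127=26
ecx=M[220]=26
ebx=26-26=0
edx=220+4=224
esi=9+1=10
cmp esi, 10  (cmp 10,10)
jne L2: not taken
mov [216], ecx → M[216]=26
halt.

0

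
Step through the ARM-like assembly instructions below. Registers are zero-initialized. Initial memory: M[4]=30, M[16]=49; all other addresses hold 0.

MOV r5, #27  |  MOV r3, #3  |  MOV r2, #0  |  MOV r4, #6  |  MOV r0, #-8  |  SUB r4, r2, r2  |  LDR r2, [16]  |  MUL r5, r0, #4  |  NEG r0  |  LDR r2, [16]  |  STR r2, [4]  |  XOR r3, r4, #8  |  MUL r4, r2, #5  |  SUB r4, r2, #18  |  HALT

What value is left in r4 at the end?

31

r5=27
r3=3
r2=0
r4=6
r0=-8
r4=0-0=0
r2=M[16]=49
r5=(-8)*4=-32
r0=-(-8)=8
r2=M[16]=49
STR r2, [4] → M[4]=49
r3=0^8=8
r4=49*5=245
r4=49-18=31
halt.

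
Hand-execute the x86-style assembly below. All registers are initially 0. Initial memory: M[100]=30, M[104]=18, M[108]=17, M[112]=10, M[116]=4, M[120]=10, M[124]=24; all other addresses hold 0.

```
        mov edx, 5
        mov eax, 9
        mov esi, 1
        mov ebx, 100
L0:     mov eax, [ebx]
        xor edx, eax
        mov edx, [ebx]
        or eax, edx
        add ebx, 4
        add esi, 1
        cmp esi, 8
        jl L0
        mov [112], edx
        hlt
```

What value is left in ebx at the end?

128

after mov edx, 5: edx=5
after mov eax, 9: eax=9
after mov esi, 1: esi=1
after mov ebx, 100: ebx=100
after mov eax, [ebx]: eax=M[100]=30
after xor edx, eax: edx=5^30=27
after mov edx, [ebx]: edx=M[100]=30
after or eax, edx: eax=30|30=30
after add ebx, 4: ebx=100+4=104
after add esi, 1: esi=1+1=2
cmp esi, 8  (cmp 2,8)
jl L0: taken
after mov eax, [ebx]: eax=M[104]=18
after xor edx, eax: edx=30^18=12
after mov edx, [ebx]: edx=M[104]=18
after or eax, edx: eax=18|18=18
after add ebx, 4: ebx=104+4=108
after add esi, 1: esi=2+1=3
cmp esi, 8  (cmp 3,8)
jl L0: taken
after mov eax, [ebx]: eax=M[108]=17
after xor edx, eax: edx=18^17=3
after mov edx, [ebx]: edx=M[108]=17
after or eax, edx: eax=17|17=17
after add ebx, 4: ebx=108+4=112
after add esi, 1: esi=3+1=4
cmp esi, 8  (cmp 4,8)
jl L0: taken
after mov eax, [ebx]: eax=M[112]=10
after xor edx, eax: edx=17^10=27
after mov edx, [ebx]: edx=M[112]=10
after or eax, edx: eax=10|10=10
after add ebx, 4: ebx=112+4=116
after add esi, 1: esi=4+1=5
cmp esi, 8  (cmp 5,8)
jl L0: taken
after mov eax, [ebx]: eax=M[116]=4
after xor edx, eax: edx=10^4=14
after mov edx, [ebx]: edx=M[116]=4
after or eax, edx: eax=4|4=4
after add ebx, 4: ebx=116+4=120
after add esi, 1: esi=5+1=6
cmp esi, 8  (cmp 6,8)
jl L0: taken
after mov eax, [ebx]: eax=M[120]=10
after xor edx, eax: edx=4^10=14
after mov edx, [ebx]: edx=M[120]=10
after or eax, edx: eax=10|10=10
after add ebx, 4: ebx=120+4=124
after add esi, 1: esi=6+1=7
cmp esi, 8  (cmp 7,8)
jl L0: taken
after mov eax, [ebx]: eax=M[124]=24
after xor edx, eax: edx=10^24=18
after mov edx, [ebx]: edx=M[124]=24
after or eax, edx: eax=24|24=24
after add ebx, 4: ebx=124+4=128
after add esi, 1: esi=7+1=8
cmp esi, 8  (cmp 8,8)
jl L0: not taken
mov [112], edx → M[112]=24
halt.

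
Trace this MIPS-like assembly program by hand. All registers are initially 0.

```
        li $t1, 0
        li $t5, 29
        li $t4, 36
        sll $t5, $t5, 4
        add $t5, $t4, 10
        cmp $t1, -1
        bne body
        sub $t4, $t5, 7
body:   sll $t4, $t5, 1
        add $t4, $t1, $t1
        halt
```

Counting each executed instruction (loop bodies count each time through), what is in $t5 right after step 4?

after li $t1, 0: $t1=0
after li $t5, 29: $t5=29
after li $t4, 36: $t4=36
after sll $t5, $t5, 4: $t5=29<<4=464
After step 4: $t5 = 464.

464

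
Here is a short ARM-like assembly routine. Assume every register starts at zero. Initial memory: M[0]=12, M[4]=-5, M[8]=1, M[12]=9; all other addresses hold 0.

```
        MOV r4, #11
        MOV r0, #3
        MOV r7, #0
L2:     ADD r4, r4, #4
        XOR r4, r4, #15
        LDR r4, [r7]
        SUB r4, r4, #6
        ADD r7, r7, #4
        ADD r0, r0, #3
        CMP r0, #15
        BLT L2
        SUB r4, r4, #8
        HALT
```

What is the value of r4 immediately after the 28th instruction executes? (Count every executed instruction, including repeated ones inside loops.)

r4=11
r0=3
r7=0
r4=11+4=15
r4=15^15=0
r4=M[0]=12
r4=12-6=6
r7=0+4=4
r0=3+3=6
CMP r0, #15  (cmp 6,15)
BLT L2: taken
r4=6+4=10
r4=10^15=5
r4=M[4]=-5
r4=(-5)-6=-11
r7=4+4=8
r0=6+3=9
CMP r0, #15  (cmp 9,15)
BLT L2: taken
r4=(-11)+4=-7
r4=(-7)^15=-10
r4=M[8]=1
r4=1-6=-5
r7=8+4=12
r0=9+3=12
CMP r0, #15  (cmp 12,15)
BLT L2: taken
r4=(-5)+4=-1
After step 28: r4 = -1.

-1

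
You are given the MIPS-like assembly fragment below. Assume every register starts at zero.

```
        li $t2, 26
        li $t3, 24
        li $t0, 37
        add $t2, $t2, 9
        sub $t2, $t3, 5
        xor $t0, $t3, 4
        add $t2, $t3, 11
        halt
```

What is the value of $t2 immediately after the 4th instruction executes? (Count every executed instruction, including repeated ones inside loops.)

35

$t2=26
$t3=24
$t0=37
$t2=26+9=35
After step 4: $t2 = 35.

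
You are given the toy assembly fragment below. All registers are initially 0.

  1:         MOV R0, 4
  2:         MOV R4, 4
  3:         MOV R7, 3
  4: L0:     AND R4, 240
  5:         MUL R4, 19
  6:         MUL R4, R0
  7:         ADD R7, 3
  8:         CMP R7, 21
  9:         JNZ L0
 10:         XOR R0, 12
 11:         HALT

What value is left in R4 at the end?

MOV R0, 4 → R0=4
MOV R4, 4 → R4=4
MOV R7, 3 → R7=3
AND R4, 240 → R4=4&240=0
MUL R4, 19 → R4=0*19=0
MUL R4, R0 → R4=0*4=0
ADD R7, 3 → R7=3+3=6
CMP R7, 21  (cmp 6,21)
JNZ L0: taken
AND R4, 240 → R4=0&240=0
MUL R4, 19 → R4=0*19=0
MUL R4, R0 → R4=0*4=0
ADD R7, 3 → R7=6+3=9
CMP R7, 21  (cmp 9,21)
JNZ L0: taken
AND R4, 240 → R4=0&240=0
MUL R4, 19 → R4=0*19=0
MUL R4, R0 → R4=0*4=0
ADD R7, 3 → R7=9+3=12
CMP R7, 21  (cmp 12,21)
JNZ L0: taken
AND R4, 240 → R4=0&240=0
MUL R4, 19 → R4=0*19=0
MUL R4, R0 → R4=0*4=0
ADD R7, 3 → R7=12+3=15
CMP R7, 21  (cmp 15,21)
JNZ L0: taken
AND R4, 240 → R4=0&240=0
MUL R4, 19 → R4=0*19=0
MUL R4, R0 → R4=0*4=0
ADD R7, 3 → R7=15+3=18
CMP R7, 21  (cmp 18,21)
JNZ L0: taken
AND R4, 240 → R4=0&240=0
MUL R4, 19 → R4=0*19=0
MUL R4, R0 → R4=0*4=0
ADD R7, 3 → R7=18+3=21
CMP R7, 21  (cmp 21,21)
JNZ L0: not taken
XOR R0, 12 → R0=4^12=8
halt.

0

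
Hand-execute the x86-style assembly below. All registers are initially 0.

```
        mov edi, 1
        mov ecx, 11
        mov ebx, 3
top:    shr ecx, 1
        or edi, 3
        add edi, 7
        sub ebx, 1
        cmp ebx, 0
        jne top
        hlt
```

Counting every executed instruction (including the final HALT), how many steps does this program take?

mov edi, 1 → edi=1
mov ecx, 11 → ecx=11
mov ebx, 3 → ebx=3
shr ecx, 1 → ecx=11>>1=5
or edi, 3 → edi=1|3=3
add edi, 7 → edi=3+7=10
sub ebx, 1 → ebx=3-1=2
cmp ebx, 0  (cmp 2,0)
jne top: taken
shr ecx, 1 → ecx=5>>1=2
or edi, 3 → edi=10|3=11
add edi, 7 → edi=11+7=18
sub ebx, 1 → ebx=2-1=1
cmp ebx, 0  (cmp 1,0)
jne top: taken
shr ecx, 1 → ecx=2>>1=1
or edi, 3 → edi=18|3=19
add edi, 7 → edi=19+7=26
sub ebx, 1 → ebx=1-1=0
cmp ebx, 0  (cmp 0,0)
jne top: not taken
halt.
Total executed instructions: 22.

22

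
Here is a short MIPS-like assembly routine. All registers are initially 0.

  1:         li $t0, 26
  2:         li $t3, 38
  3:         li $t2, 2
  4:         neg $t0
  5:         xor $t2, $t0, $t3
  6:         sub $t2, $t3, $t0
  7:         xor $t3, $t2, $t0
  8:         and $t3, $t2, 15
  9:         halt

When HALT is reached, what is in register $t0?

$t0=26
$t3=38
$t2=2
$t0=-(26)=-26
$t2=(-26)^38=-64
$t2=38-(-26)=64
$t3=64^(-26)=-90
$t3=64&15=0
halt.

-26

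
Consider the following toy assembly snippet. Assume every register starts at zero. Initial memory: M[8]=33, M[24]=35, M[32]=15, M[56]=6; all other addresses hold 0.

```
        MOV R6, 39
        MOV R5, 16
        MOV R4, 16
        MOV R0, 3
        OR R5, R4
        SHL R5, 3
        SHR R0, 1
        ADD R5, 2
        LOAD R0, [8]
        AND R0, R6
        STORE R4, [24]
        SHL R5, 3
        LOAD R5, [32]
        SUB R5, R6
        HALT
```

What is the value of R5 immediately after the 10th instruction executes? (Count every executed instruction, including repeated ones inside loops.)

MOV R6, 39 → R6=39
MOV R5, 16 → R5=16
MOV R4, 16 → R4=16
MOV R0, 3 → R0=3
OR R5, R4 → R5=16|16=16
SHL R5, 3 → R5=16<<3=128
SHR R0, 1 → R0=3>>1=1
ADD R5, 2 → R5=128+2=130
LOAD R0, [8] → R0=M[8]=33
AND R0, R6 → R0=33&39=33
After step 10: R5 = 130.

130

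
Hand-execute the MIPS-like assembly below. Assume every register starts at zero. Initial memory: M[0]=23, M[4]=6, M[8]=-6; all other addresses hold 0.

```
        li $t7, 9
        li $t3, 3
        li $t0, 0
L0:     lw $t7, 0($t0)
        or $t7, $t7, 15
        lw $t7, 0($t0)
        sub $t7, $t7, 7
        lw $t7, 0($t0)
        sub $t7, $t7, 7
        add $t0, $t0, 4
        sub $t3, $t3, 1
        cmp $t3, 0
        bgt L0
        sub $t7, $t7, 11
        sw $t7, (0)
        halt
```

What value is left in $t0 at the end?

12

$t7=9
$t3=3
$t0=0
$t7=M[0]=23
$t7=23|15=31
$t7=M[0]=23
$t7=23-7=16
$t7=M[0]=23
$t7=23-7=16
$t0=0+4=4
$t3=3-1=2
cmp $t3, 0  (cmp 2,0)
bgt L0: taken
$t7=M[4]=6
$t7=6|15=15
$t7=M[4]=6
$t7=6-7=-1
$t7=M[4]=6
$t7=6-7=-1
$t0=4+4=8
$t3=2-1=1
cmp $t3, 0  (cmp 1,0)
bgt L0: taken
$t7=M[8]=-6
$t7=(-6)|15=-1
$t7=M[8]=-6
$t7=(-6)-7=-13
$t7=M[8]=-6
$t7=(-6)-7=-13
$t0=8+4=12
$t3=1-1=0
cmp $t3, 0  (cmp 0,0)
bgt L0: not taken
$t7=(-13)-11=-24
sw $t7, (0) → M[0]=-24
halt.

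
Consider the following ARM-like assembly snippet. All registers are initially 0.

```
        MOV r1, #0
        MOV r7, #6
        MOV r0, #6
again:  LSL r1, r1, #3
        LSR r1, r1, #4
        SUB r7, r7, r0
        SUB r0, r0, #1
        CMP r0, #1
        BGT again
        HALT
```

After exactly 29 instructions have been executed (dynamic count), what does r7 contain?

-12

MOV r1, #0 → r1=0
MOV r7, #6 → r7=6
MOV r0, #6 → r0=6
LSL r1, r1, #3 → r1=0<<3=0
LSR r1, r1, #4 → r1=0>>4=0
SUB r7, r7, r0 → r7=6-6=0
SUB r0, r0, #1 → r0=6-1=5
CMP r0, #1  (cmp 5,1)
BGT again: taken
LSL r1, r1, #3 → r1=0<<3=0
LSR r1, r1, #4 → r1=0>>4=0
SUB r7, r7, r0 → r7=0-5=-5
SUB r0, r0, #1 → r0=5-1=4
CMP r0, #1  (cmp 4,1)
BGT again: taken
LSL r1, r1, #3 → r1=0<<3=0
LSR r1, r1, #4 → r1=0>>4=0
SUB r7, r7, r0 → r7=(-5)-4=-9
SUB r0, r0, #1 → r0=4-1=3
CMP r0, #1  (cmp 3,1)
BGT again: taken
LSL r1, r1, #3 → r1=0<<3=0
LSR r1, r1, #4 → r1=0>>4=0
SUB r7, r7, r0 → r7=(-9)-3=-12
SUB r0, r0, #1 → r0=3-1=2
CMP r0, #1  (cmp 2,1)
BGT again: taken
LSL r1, r1, #3 → r1=0<<3=0
LSR r1, r1, #4 → r1=0>>4=0
After step 29: r7 = -12.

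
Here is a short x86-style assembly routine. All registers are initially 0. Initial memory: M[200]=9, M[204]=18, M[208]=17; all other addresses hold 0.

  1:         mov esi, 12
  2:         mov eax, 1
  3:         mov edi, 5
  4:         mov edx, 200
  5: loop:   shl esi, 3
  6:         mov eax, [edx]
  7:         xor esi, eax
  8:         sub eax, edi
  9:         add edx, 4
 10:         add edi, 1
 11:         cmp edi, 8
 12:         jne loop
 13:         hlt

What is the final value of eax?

10

mov esi, 12 → esi=12
mov eax, 1 → eax=1
mov edi, 5 → edi=5
mov edx, 200 → edx=200
shl esi, 3 → esi=12<<3=96
mov eax, [edx] → eax=M[200]=9
xor esi, eax → esi=96^9=105
sub eax, edi → eax=9-5=4
add edx, 4 → edx=200+4=204
add edi, 1 → edi=5+1=6
cmp edi, 8  (cmp 6,8)
jne loop: taken
shl esi, 3 → esi=105<<3=840
mov eax, [edx] → eax=M[204]=18
xor esi, eax → esi=840^18=858
sub eax, edi → eax=18-6=12
add edx, 4 → edx=204+4=208
add edi, 1 → edi=6+1=7
cmp edi, 8  (cmp 7,8)
jne loop: taken
shl esi, 3 → esi=858<<3=6864
mov eax, [edx] → eax=M[208]=17
xor esi, eax → esi=6864^17=6849
sub eax, edi → eax=17-7=10
add edx, 4 → edx=208+4=212
add edi, 1 → edi=7+1=8
cmp edi, 8  (cmp 8,8)
jne loop: not taken
halt.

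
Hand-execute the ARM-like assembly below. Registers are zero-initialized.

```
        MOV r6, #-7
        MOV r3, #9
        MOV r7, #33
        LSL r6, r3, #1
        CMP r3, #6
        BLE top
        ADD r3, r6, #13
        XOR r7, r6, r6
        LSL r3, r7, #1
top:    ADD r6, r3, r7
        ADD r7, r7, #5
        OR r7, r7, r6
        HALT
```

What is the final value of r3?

after MOV r6, #-7: r6=-7
after MOV r3, #9: r3=9
after MOV r7, #33: r7=33
after LSL r6, r3, #1: r6=9<<1=18
CMP r3, #6  (cmp 9,6)
BLE top: not taken
after ADD r3, r6, #13: r3=18+13=31
after XOR r7, r6, r6: r7=18^18=0
after LSL r3, r7, #1: r3=0<<1=0
after ADD r6, r3, r7: r6=0+0=0
after ADD r7, r7, #5: r7=0+5=5
after OR r7, r7, r6: r7=5|0=5
halt.

0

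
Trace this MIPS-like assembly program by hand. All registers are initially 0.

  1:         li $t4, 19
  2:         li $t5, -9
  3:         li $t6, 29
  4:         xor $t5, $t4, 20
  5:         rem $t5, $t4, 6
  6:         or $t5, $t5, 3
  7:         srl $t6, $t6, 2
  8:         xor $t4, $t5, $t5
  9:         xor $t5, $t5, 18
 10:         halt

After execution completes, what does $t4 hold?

li $t4, 19 → $t4=19
li $t5, -9 → $t5=-9
li $t6, 29 → $t6=29
xor $t5, $t4, 20 → $t5=19^20=7
rem $t5, $t4, 6 → $t5=19%6=1
or $t5, $t5, 3 → $t5=1|3=3
srl $t6, $t6, 2 → $t6=29>>2=7
xor $t4, $t5, $t5 → $t4=3^3=0
xor $t5, $t5, 18 → $t5=3^18=17
halt.

0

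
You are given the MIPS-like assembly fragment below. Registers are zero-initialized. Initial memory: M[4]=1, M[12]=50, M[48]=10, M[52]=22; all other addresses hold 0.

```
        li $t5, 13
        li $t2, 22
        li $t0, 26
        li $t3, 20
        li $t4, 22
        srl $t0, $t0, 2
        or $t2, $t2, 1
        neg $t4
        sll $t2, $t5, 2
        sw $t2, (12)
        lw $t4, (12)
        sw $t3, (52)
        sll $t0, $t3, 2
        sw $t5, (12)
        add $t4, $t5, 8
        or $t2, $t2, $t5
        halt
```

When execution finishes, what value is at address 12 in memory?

$t5=13
$t2=22
$t0=26
$t3=20
$t4=22
$t0=26>>2=6
$t2=22|1=23
$t4=-(22)=-22
$t2=13<<2=52
sw $t2, (12) → M[12]=52
$t4=M[12]=52
sw $t3, (52) → M[52]=20
$t0=20<<2=80
sw $t5, (12) → M[12]=13
$t4=13+8=21
$t2=52|13=61
halt.

13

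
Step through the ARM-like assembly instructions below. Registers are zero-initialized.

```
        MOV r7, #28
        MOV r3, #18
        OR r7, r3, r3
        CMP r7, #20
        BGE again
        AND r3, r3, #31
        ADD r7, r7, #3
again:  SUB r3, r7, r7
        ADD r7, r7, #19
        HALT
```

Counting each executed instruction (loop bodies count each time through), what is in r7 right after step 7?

21

r7=28
r3=18
r7=18|18=18
CMP r7, #20  (cmp 18,20)
BGE again: not taken
r3=18&31=18
r7=18+3=21
After step 7: r7 = 21.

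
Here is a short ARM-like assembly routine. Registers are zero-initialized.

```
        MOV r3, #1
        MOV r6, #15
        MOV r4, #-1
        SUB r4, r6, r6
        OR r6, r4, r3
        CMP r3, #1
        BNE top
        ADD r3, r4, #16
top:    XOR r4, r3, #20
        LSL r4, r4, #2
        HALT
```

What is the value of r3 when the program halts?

16

MOV r3, #1 → r3=1
MOV r6, #15 → r6=15
MOV r4, #-1 → r4=-1
SUB r4, r6, r6 → r4=15-15=0
OR r6, r4, r3 → r6=0|1=1
CMP r3, #1  (cmp 1,1)
BNE top: not taken
ADD r3, r4, #16 → r3=0+16=16
XOR r4, r3, #20 → r4=16^20=4
LSL r4, r4, #2 → r4=4<<2=16
halt.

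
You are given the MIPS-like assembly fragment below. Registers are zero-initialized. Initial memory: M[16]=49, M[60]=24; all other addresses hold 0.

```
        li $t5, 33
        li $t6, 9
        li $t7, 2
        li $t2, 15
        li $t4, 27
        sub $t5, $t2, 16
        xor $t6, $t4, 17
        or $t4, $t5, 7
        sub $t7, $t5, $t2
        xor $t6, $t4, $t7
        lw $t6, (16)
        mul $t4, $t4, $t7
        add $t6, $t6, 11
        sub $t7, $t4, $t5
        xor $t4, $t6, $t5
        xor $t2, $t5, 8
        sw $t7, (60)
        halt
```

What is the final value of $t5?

-1

$t5=33
$t6=9
$t7=2
$t2=15
$t4=27
$t5=15-16=-1
$t6=27^17=10
$t4=(-1)|7=-1
$t7=(-1)-15=-16
$t6=(-1)^(-16)=15
$t6=M[16]=49
$t4=(-1)*(-16)=16
$t6=49+11=60
$t7=16-(-1)=17
$t4=60^(-1)=-61
$t2=(-1)^8=-9
sw $t7, (60) → M[60]=17
halt.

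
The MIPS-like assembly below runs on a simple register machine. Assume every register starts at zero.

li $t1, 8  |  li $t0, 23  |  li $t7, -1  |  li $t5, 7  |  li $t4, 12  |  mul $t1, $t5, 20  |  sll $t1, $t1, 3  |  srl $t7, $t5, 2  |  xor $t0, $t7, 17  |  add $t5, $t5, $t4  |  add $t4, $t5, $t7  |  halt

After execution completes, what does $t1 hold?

after li $t1, 8: $t1=8
after li $t0, 23: $t0=23
after li $t7, -1: $t7=-1
after li $t5, 7: $t5=7
after li $t4, 12: $t4=12
after mul $t1, $t5, 20: $t1=7*20=140
after sll $t1, $t1, 3: $t1=140<<3=1120
after srl $t7, $t5, 2: $t7=7>>2=1
after xor $t0, $t7, 17: $t0=1^17=16
after add $t5, $t5, $t4: $t5=7+12=19
after add $t4, $t5, $t7: $t4=19+1=20
halt.

1120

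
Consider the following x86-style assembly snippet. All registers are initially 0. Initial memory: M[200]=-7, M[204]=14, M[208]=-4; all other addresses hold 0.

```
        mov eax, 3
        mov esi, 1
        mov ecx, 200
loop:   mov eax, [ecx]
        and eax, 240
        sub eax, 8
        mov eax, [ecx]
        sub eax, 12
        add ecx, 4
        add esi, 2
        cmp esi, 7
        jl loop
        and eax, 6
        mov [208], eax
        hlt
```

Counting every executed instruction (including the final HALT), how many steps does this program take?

eax=3
esi=1
ecx=200
eax=M[200]=-7
eax=(-7)&240=240
eax=240-8=232
eax=M[200]=-7
eax=(-7)-12=-19
ecx=200+4=204
esi=1+2=3
cmp esi, 7  (cmp 3,7)
jl loop: taken
eax=M[204]=14
eax=14&240=0
eax=0-8=-8
eax=M[204]=14
eax=14-12=2
ecx=204+4=208
esi=3+2=5
cmp esi, 7  (cmp 5,7)
jl loop: taken
eax=M[208]=-4
eax=(-4)&240=240
eax=240-8=232
eax=M[208]=-4
eax=(-4)-12=-16
ecx=208+4=212
esi=5+2=7
cmp esi, 7  (cmp 7,7)
jl loop: not taken
eax=(-16)&6=0
mov [208], eax → M[208]=0
halt.
Total executed instructions: 33.

33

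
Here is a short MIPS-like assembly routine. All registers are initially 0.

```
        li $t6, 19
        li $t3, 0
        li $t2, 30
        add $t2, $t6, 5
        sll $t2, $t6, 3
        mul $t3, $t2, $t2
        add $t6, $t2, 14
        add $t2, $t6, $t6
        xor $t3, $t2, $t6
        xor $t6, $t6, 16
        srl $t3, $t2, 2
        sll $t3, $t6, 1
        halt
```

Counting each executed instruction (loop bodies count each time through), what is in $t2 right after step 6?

152

$t6=19
$t3=0
$t2=30
$t2=19+5=24
$t2=19<<3=152
$t3=152*152=23104
After step 6: $t2 = 152.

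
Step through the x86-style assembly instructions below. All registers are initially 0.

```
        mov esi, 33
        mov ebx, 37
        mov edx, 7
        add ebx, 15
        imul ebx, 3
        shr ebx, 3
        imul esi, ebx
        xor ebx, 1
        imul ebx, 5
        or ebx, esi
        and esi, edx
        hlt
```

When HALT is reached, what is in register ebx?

635

mov esi, 33 → esi=33
mov ebx, 37 → ebx=37
mov edx, 7 → edx=7
add ebx, 15 → ebx=37+15=52
imul ebx, 3 → ebx=52*3=156
shr ebx, 3 → ebx=156>>3=19
imul esi, ebx → esi=33*19=627
xor ebx, 1 → ebx=19^1=18
imul ebx, 5 → ebx=18*5=90
or ebx, esi → ebx=90|627=635
and esi, edx → esi=627&7=3
halt.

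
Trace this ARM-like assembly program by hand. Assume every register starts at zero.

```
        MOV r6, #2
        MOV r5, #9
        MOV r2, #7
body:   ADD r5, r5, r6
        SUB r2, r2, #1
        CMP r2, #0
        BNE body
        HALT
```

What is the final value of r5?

23

r6=2
r5=9
r2=7
r5=9+2=11
r2=7-1=6
CMP r2, #0  (cmp 6,0)
BNE body: taken
r5=11+2=13
r2=6-1=5
CMP r2, #0  (cmp 5,0)
BNE body: taken
r5=13+2=15
r2=5-1=4
CMP r2, #0  (cmp 4,0)
BNE body: taken
r5=15+2=17
r2=4-1=3
CMP r2, #0  (cmp 3,0)
BNE body: taken
r5=17+2=19
r2=3-1=2
CMP r2, #0  (cmp 2,0)
BNE body: taken
r5=19+2=21
r2=2-1=1
CMP r2, #0  (cmp 1,0)
BNE body: taken
r5=21+2=23
r2=1-1=0
CMP r2, #0  (cmp 0,0)
BNE body: not taken
halt.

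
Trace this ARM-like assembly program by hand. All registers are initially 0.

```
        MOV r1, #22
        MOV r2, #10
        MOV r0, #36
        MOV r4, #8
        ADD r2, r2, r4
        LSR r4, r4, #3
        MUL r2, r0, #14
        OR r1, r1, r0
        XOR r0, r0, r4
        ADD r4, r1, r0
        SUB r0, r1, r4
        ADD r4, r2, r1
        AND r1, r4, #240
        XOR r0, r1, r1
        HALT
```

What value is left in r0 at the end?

0

after MOV r1, #22: r1=22
after MOV r2, #10: r2=10
after MOV r0, #36: r0=36
after MOV r4, #8: r4=8
after ADD r2, r2, r4: r2=10+8=18
after LSR r4, r4, #3: r4=8>>3=1
after MUL r2, r0, #14: r2=36*14=504
after OR r1, r1, r0: r1=22|36=54
after XOR r0, r0, r4: r0=36^1=37
after ADD r4, r1, r0: r4=54+37=91
after SUB r0, r1, r4: r0=54-91=-37
after ADD r4, r2, r1: r4=504+54=558
after AND r1, r4, #240: r1=558&240=32
after XOR r0, r1, r1: r0=32^32=0
halt.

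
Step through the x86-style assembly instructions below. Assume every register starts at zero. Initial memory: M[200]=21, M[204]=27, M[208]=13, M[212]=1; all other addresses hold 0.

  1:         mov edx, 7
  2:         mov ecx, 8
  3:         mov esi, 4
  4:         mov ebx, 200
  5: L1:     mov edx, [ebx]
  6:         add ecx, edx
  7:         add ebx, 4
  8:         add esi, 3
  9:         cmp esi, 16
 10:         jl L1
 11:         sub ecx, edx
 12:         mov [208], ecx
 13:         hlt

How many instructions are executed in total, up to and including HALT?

31

after mov edx, 7: edx=7
after mov ecx, 8: ecx=8
after mov esi, 4: esi=4
after mov ebx, 200: ebx=200
after mov edx, [ebx]: edx=M[200]=21
after add ecx, edx: ecx=8+21=29
after add ebx, 4: ebx=200+4=204
after add esi, 3: esi=4+3=7
cmp esi, 16  (cmp 7,16)
jl L1: taken
after mov edx, [ebx]: edx=M[204]=27
after add ecx, edx: ecx=29+27=56
after add ebx, 4: ebx=204+4=208
after add esi, 3: esi=7+3=10
cmp esi, 16  (cmp 10,16)
jl L1: taken
after mov edx, [ebx]: edx=M[208]=13
after add ecx, edx: ecx=56+13=69
after add ebx, 4: ebx=208+4=212
after add esi, 3: esi=10+3=13
cmp esi, 16  (cmp 13,16)
jl L1: taken
after mov edx, [ebx]: edx=M[212]=1
after add ecx, edx: ecx=69+1=70
after add ebx, 4: ebx=212+4=216
after add esi, 3: esi=13+3=16
cmp esi, 16  (cmp 16,16)
jl L1: not taken
after sub ecx, edx: ecx=70-1=69
mov [208], ecx → M[208]=69
halt.
Total executed instructions: 31.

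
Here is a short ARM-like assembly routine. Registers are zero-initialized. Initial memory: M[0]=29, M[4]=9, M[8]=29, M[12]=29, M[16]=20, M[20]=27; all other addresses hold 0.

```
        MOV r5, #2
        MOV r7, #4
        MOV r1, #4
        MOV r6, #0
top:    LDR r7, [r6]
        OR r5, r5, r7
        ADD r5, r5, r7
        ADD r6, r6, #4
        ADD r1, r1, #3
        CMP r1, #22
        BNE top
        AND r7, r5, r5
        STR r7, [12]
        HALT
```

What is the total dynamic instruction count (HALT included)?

after MOV r5, #2: r5=2
after MOV r7, #4: r7=4
after MOV r1, #4: r1=4
after MOV r6, #0: r6=0
after LDR r7, [r6]: r7=M[0]=29
after OR r5, r5, r7: r5=2|29=31
after ADD r5, r5, r7: r5=31+29=60
after ADD r6, r6, #4: r6=0+4=4
after ADD r1, r1, #3: r1=4+3=7
CMP r1, #22  (cmp 7,22)
BNE top: taken
after LDR r7, [r6]: r7=M[4]=9
after OR r5, r5, r7: r5=60|9=61
after ADD r5, r5, r7: r5=61+9=70
after ADD r6, r6, #4: r6=4+4=8
after ADD r1, r1, #3: r1=7+3=10
CMP r1, #22  (cmp 10,22)
BNE top: taken
after LDR r7, [r6]: r7=M[8]=29
after OR r5, r5, r7: r5=70|29=95
after ADD r5, r5, r7: r5=95+29=124
after ADD r6, r6, #4: r6=8+4=12
after ADD r1, r1, #3: r1=10+3=13
CMP r1, #22  (cmp 13,22)
BNE top: taken
after LDR r7, [r6]: r7=M[12]=29
after OR r5, r5, r7: r5=124|29=125
after ADD r5, r5, r7: r5=125+29=154
after ADD r6, r6, #4: r6=12+4=16
after ADD r1, r1, #3: r1=13+3=16
CMP r1, #22  (cmp 16,22)
BNE top: taken
after LDR r7, [r6]: r7=M[16]=20
after OR r5, r5, r7: r5=154|20=158
after ADD r5, r5, r7: r5=158+20=178
after ADD r6, r6, #4: r6=16+4=20
after ADD r1, r1, #3: r1=16+3=19
CMP r1, #22  (cmp 19,22)
BNE top: taken
after LDR r7, [r6]: r7=M[20]=27
after OR r5, r5, r7: r5=178|27=187
after ADD r5, r5, r7: r5=187+27=214
after ADD r6, r6, #4: r6=20+4=24
after ADD r1, r1, #3: r1=19+3=22
CMP r1, #22  (cmp 22,22)
BNE top: not taken
after AND r7, r5, r5: r7=214&214=214
STR r7, [12] → M[12]=214
halt.
Total executed instructions: 49.

49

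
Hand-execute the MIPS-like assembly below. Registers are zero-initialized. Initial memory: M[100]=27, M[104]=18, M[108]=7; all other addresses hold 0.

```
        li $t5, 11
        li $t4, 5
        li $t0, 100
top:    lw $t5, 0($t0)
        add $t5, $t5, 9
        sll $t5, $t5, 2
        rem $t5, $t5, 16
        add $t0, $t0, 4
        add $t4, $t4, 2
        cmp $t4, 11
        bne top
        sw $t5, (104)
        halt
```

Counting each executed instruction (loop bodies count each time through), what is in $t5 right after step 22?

li $t5, 11 → $t5=11
li $t4, 5 → $t4=5
li $t0, 100 → $t0=100
lw $t5, 0($t0) → $t5=M[100]=27
add $t5, $t5, 9 → $t5=27+9=36
sll $t5, $t5, 2 → $t5=36<<2=144
rem $t5, $t5, 16 → $t5=144%16=0
add $t0, $t0, 4 → $t0=100+4=104
add $t4, $t4, 2 → $t4=5+2=7
cmp $t4, 11  (cmp 7,11)
bne top: taken
lw $t5, 0($t0) → $t5=M[104]=18
add $t5, $t5, 9 → $t5=18+9=27
sll $t5, $t5, 2 → $t5=27<<2=108
rem $t5, $t5, 16 → $t5=108%16=12
add $t0, $t0, 4 → $t0=104+4=108
add $t4, $t4, 2 → $t4=7+2=9
cmp $t4, 11  (cmp 9,11)
bne top: taken
lw $t5, 0($t0) → $t5=M[108]=7
add $t5, $t5, 9 → $t5=7+9=16
sll $t5, $t5, 2 → $t5=16<<2=64
After step 22: $t5 = 64.

64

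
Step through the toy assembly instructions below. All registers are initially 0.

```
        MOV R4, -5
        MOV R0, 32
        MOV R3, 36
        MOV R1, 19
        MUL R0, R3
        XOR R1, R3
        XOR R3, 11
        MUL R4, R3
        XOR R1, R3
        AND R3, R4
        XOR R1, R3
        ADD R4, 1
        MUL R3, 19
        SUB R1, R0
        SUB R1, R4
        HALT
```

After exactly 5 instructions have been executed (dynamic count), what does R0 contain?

after MOV R4, -5: R4=-5
after MOV R0, 32: R0=32
after MOV R3, 36: R3=36
after MOV R1, 19: R1=19
after MUL R0, R3: R0=32*36=1152
After step 5: R0 = 1152.

1152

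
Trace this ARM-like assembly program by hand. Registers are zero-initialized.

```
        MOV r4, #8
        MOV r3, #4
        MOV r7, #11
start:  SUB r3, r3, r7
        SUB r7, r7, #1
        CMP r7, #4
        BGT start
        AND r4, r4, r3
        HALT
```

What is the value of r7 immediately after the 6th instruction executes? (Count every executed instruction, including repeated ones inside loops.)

10

after MOV r4, #8: r4=8
after MOV r3, #4: r3=4
after MOV r7, #11: r7=11
after SUB r3, r3, r7: r3=4-11=-7
after SUB r7, r7, #1: r7=11-1=10
CMP r7, #4  (cmp 10,4)
After step 6: r7 = 10.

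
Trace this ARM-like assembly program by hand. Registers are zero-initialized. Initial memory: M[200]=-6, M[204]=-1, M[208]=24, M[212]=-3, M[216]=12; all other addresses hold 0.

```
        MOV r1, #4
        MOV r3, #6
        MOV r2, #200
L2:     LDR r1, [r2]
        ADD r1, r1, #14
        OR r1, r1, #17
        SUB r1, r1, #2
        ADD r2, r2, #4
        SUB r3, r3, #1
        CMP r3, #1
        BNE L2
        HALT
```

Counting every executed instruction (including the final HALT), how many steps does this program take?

MOV r1, #4 → r1=4
MOV r3, #6 → r3=6
MOV r2, #200 → r2=200
LDR r1, [r2] → r1=M[200]=-6
ADD r1, r1, #14 → r1=(-6)+14=8
OR r1, r1, #17 → r1=8|17=25
SUB r1, r1, #2 → r1=25-2=23
ADD r2, r2, #4 → r2=200+4=204
SUB r3, r3, #1 → r3=6-1=5
CMP r3, #1  (cmp 5,1)
BNE L2: taken
LDR r1, [r2] → r1=M[204]=-1
ADD r1, r1, #14 → r1=(-1)+14=13
OR r1, r1, #17 → r1=13|17=29
SUB r1, r1, #2 → r1=29-2=27
ADD r2, r2, #4 → r2=204+4=208
SUB r3, r3, #1 → r3=5-1=4
CMP r3, #1  (cmp 4,1)
BNE L2: taken
LDR r1, [r2] → r1=M[208]=24
ADD r1, r1, #14 → r1=24+14=38
OR r1, r1, #17 → r1=38|17=55
SUB r1, r1, #2 → r1=55-2=53
ADD r2, r2, #4 → r2=208+4=212
SUB r3, r3, #1 → r3=4-1=3
CMP r3, #1  (cmp 3,1)
BNE L2: taken
LDR r1, [r2] → r1=M[212]=-3
ADD r1, r1, #14 → r1=(-3)+14=11
OR r1, r1, #17 → r1=11|17=27
SUB r1, r1, #2 → r1=27-2=25
ADD r2, r2, #4 → r2=212+4=216
SUB r3, r3, #1 → r3=3-1=2
CMP r3, #1  (cmp 2,1)
BNE L2: taken
LDR r1, [r2] → r1=M[216]=12
ADD r1, r1, #14 → r1=12+14=26
OR r1, r1, #17 → r1=26|17=27
SUB r1, r1, #2 → r1=27-2=25
ADD r2, r2, #4 → r2=216+4=220
SUB r3, r3, #1 → r3=2-1=1
CMP r3, #1  (cmp 1,1)
BNE L2: not taken
halt.
Total executed instructions: 44.

44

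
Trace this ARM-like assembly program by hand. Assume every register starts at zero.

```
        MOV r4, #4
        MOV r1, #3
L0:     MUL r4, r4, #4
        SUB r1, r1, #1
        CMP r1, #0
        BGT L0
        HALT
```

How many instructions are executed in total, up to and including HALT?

15

after MOV r4, #4: r4=4
after MOV r1, #3: r1=3
after MUL r4, r4, #4: r4=4*4=16
after SUB r1, r1, #1: r1=3-1=2
CMP r1, #0  (cmp 2,0)
BGT L0: taken
after MUL r4, r4, #4: r4=16*4=64
after SUB r1, r1, #1: r1=2-1=1
CMP r1, #0  (cmp 1,0)
BGT L0: taken
after MUL r4, r4, #4: r4=64*4=256
after SUB r1, r1, #1: r1=1-1=0
CMP r1, #0  (cmp 0,0)
BGT L0: not taken
halt.
Total executed instructions: 15.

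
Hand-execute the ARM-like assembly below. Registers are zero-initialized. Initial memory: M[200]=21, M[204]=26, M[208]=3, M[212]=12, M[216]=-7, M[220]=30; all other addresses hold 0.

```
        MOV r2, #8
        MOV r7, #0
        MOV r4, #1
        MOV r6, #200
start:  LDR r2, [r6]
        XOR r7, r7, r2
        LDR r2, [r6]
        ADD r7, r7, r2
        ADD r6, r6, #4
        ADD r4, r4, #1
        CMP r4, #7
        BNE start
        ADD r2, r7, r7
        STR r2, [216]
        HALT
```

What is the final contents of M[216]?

-100

MOV r2, #8 → r2=8
MOV r7, #0 → r7=0
MOV r4, #1 → r4=1
MOV r6, #200 → r6=200
LDR r2, [r6] → r2=M[200]=21
XOR r7, r7, r2 → r7=0^21=21
LDR r2, [r6] → r2=M[200]=21
ADD r7, r7, r2 → r7=21+21=42
ADD r6, r6, #4 → r6=200+4=204
ADD r4, r4, #1 → r4=1+1=2
CMP r4, #7  (cmp 2,7)
BNE start: taken
LDR r2, [r6] → r2=M[204]=26
XOR r7, r7, r2 → r7=42^26=48
LDR r2, [r6] → r2=M[204]=26
ADD r7, r7, r2 → r7=48+26=74
ADD r6, r6, #4 → r6=204+4=208
ADD r4, r4, #1 → r4=2+1=3
CMP r4, #7  (cmp 3,7)
BNE start: taken
LDR r2, [r6] → r2=M[208]=3
XOR r7, r7, r2 → r7=74^3=73
LDR r2, [r6] → r2=M[208]=3
ADD r7, r7, r2 → r7=73+3=76
ADD r6, r6, #4 → r6=208+4=212
ADD r4, r4, #1 → r4=3+1=4
CMP r4, #7  (cmp 4,7)
BNE start: taken
LDR r2, [r6] → r2=M[212]=12
XOR r7, r7, r2 → r7=76^12=64
LDR r2, [r6] → r2=M[212]=12
ADD r7, r7, r2 → r7=64+12=76
ADD r6, r6, #4 → r6=212+4=216
ADD r4, r4, #1 → r4=4+1=5
CMP r4, #7  (cmp 5,7)
BNE start: taken
LDR r2, [r6] → r2=M[216]=-7
XOR r7, r7, r2 → r7=76^(-7)=-75
LDR r2, [r6] → r2=M[216]=-7
ADD r7, r7, r2 → r7=(-75)+(-7)=-82
ADD r6, r6, #4 → r6=216+4=220
ADD r4, r4, #1 → r4=5+1=6
CMP r4, #7  (cmp 6,7)
BNE start: taken
LDR r2, [r6] → r2=M[220]=30
XOR r7, r7, r2 → r7=(-82)^30=-80
LDR r2, [r6] → r2=M[220]=30
ADD r7, r7, r2 → r7=(-80)+30=-50
ADD r6, r6, #4 → r6=220+4=224
ADD r4, r4, #1 → r4=6+1=7
CMP r4, #7  (cmp 7,7)
BNE start: not taken
ADD r2, r7, r7 → r2=(-50)+(-50)=-100
STR r2, [216] → M[216]=-100
halt.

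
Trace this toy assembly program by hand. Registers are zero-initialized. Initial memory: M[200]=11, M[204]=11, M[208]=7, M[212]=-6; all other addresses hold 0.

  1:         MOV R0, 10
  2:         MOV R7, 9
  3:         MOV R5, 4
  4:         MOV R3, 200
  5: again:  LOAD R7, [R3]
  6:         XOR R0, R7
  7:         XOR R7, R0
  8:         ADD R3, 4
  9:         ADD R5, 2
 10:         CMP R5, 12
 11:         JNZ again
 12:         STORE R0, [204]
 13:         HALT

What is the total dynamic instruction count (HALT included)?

34

after MOV R0, 10: R0=10
after MOV R7, 9: R7=9
after MOV R5, 4: R5=4
after MOV R3, 200: R3=200
after LOAD R7, [R3]: R7=M[200]=11
after XOR R0, R7: R0=10^11=1
after XOR R7, R0: R7=11^1=10
after ADD R3, 4: R3=200+4=204
after ADD R5, 2: R5=4+2=6
CMP R5, 12  (cmp 6,12)
JNZ again: taken
after LOAD R7, [R3]: R7=M[204]=11
after XOR R0, R7: R0=1^11=10
after XOR R7, R0: R7=11^10=1
after ADD R3, 4: R3=204+4=208
after ADD R5, 2: R5=6+2=8
CMP R5, 12  (cmp 8,12)
JNZ again: taken
after LOAD R7, [R3]: R7=M[208]=7
after XOR R0, R7: R0=10^7=13
after XOR R7, R0: R7=7^13=10
after ADD R3, 4: R3=208+4=212
after ADD R5, 2: R5=8+2=10
CMP R5, 12  (cmp 10,12)
JNZ again: taken
after LOAD R7, [R3]: R7=M[212]=-6
after XOR R0, R7: R0=13^(-6)=-9
after XOR R7, R0: R7=(-6)^(-9)=13
after ADD R3, 4: R3=212+4=216
after ADD R5, 2: R5=10+2=12
CMP R5, 12  (cmp 12,12)
JNZ again: not taken
STORE R0, [204] → M[204]=-9
halt.
Total executed instructions: 34.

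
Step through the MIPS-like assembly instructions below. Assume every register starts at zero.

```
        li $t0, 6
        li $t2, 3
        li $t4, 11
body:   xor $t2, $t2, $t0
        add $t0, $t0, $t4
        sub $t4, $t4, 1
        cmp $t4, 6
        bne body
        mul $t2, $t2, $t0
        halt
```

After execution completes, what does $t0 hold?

51

$t0=6
$t2=3
$t4=11
$t2=3^6=5
$t0=6+11=17
$t4=11-1=10
cmp $t4, 6  (cmp 10,6)
bne body: taken
$t2=5^17=20
$t0=17+10=27
$t4=10-1=9
cmp $t4, 6  (cmp 9,6)
bne body: taken
$t2=20^27=15
$t0=27+9=36
$t4=9-1=8
cmp $t4, 6  (cmp 8,6)
bne body: taken
$t2=15^36=43
$t0=36+8=44
$t4=8-1=7
cmp $t4, 6  (cmp 7,6)
bne body: taken
$t2=43^44=7
$t0=44+7=51
$t4=7-1=6
cmp $t4, 6  (cmp 6,6)
bne body: not taken
$t2=7*51=357
halt.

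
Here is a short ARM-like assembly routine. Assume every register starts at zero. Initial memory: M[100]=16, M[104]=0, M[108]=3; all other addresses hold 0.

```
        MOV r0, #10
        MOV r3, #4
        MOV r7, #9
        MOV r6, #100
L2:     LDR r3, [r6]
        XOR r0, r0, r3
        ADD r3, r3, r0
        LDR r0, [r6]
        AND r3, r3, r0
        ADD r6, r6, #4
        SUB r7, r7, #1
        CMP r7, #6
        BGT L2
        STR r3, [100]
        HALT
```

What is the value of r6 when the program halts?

112

after MOV r0, #10: r0=10
after MOV r3, #4: r3=4
after MOV r7, #9: r7=9
after MOV r6, #100: r6=100
after LDR r3, [r6]: r3=M[100]=16
after XOR r0, r0, r3: r0=10^16=26
after ADD r3, r3, r0: r3=16+26=42
after LDR r0, [r6]: r0=M[100]=16
after AND r3, r3, r0: r3=42&16=0
after ADD r6, r6, #4: r6=100+4=104
after SUB r7, r7, #1: r7=9-1=8
CMP r7, #6  (cmp 8,6)
BGT L2: taken
after LDR r3, [r6]: r3=M[104]=0
after XOR r0, r0, r3: r0=16^0=16
after ADD r3, r3, r0: r3=0+16=16
after LDR r0, [r6]: r0=M[104]=0
after AND r3, r3, r0: r3=16&0=0
after ADD r6, r6, #4: r6=104+4=108
after SUB r7, r7, #1: r7=8-1=7
CMP r7, #6  (cmp 7,6)
BGT L2: taken
after LDR r3, [r6]: r3=M[108]=3
after XOR r0, r0, r3: r0=0^3=3
after ADD r3, r3, r0: r3=3+3=6
after LDR r0, [r6]: r0=M[108]=3
after AND r3, r3, r0: r3=6&3=2
after ADD r6, r6, #4: r6=108+4=112
after SUB r7, r7, #1: r7=7-1=6
CMP r7, #6  (cmp 6,6)
BGT L2: not taken
STR r3, [100] → M[100]=2
halt.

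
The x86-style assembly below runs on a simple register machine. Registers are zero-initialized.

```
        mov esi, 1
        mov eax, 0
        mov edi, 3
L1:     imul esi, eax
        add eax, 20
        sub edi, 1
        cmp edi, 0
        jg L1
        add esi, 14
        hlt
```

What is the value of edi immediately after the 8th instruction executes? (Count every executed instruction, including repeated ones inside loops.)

mov esi, 1 → esi=1
mov eax, 0 → eax=0
mov edi, 3 → edi=3
imul esi, eax → esi=1*0=0
add eax, 20 → eax=0+20=20
sub edi, 1 → edi=3-1=2
cmp edi, 0  (cmp 2,0)
jg L1: taken
After step 8: edi = 2.

2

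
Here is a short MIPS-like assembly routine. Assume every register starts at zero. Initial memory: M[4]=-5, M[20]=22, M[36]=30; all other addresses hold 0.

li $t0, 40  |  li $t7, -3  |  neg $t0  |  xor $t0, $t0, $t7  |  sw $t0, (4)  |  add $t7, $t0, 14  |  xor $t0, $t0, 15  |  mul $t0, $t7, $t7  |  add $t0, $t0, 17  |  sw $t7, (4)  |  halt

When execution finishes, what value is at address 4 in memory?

51

after li $t0, 40: $t0=40
after li $t7, -3: $t7=-3
after neg $t0: $t0=-(40)=-40
after xor $t0, $t0, $t7: $t0=(-40)^(-3)=37
sw $t0, (4) → M[4]=37
after add $t7, $t0, 14: $t7=37+14=51
after xor $t0, $t0, 15: $t0=37^15=42
after mul $t0, $t7, $t7: $t0=51*51=2601
after add $t0, $t0, 17: $t0=2601+17=2618
sw $t7, (4) → M[4]=51
halt.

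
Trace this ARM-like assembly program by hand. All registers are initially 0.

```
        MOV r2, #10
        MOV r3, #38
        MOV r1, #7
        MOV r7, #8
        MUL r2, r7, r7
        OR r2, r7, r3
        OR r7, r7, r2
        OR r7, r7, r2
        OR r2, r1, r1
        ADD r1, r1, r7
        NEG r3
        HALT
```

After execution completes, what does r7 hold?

46

after MOV r2, #10: r2=10
after MOV r3, #38: r3=38
after MOV r1, #7: r1=7
after MOV r7, #8: r7=8
after MUL r2, r7, r7: r2=8*8=64
after OR r2, r7, r3: r2=8|38=46
after OR r7, r7, r2: r7=8|46=46
after OR r7, r7, r2: r7=46|46=46
after OR r2, r1, r1: r2=7|7=7
after ADD r1, r1, r7: r1=7+46=53
after NEG r3: r3=-(38)=-38
halt.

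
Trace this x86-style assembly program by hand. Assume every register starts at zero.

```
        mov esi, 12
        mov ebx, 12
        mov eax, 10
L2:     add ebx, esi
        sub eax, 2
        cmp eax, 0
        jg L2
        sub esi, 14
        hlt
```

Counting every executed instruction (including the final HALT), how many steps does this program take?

esi=12
ebx=12
eax=10
ebx=12+12=24
eax=10-2=8
cmp eax, 0  (cmp 8,0)
jg L2: taken
ebx=24+12=36
eax=8-2=6
cmp eax, 0  (cmp 6,0)
jg L2: taken
ebx=36+12=48
eax=6-2=4
cmp eax, 0  (cmp 4,0)
jg L2: taken
ebx=48+12=60
eax=4-2=2
cmp eax, 0  (cmp 2,0)
jg L2: taken
ebx=60+12=72
eax=2-2=0
cmp eax, 0  (cmp 0,0)
jg L2: not taken
esi=12-14=-2
halt.
Total executed instructions: 25.

25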